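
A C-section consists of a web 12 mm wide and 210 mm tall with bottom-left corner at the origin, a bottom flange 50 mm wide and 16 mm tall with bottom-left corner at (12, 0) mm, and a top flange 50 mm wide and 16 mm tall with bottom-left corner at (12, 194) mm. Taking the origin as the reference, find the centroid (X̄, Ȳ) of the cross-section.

X̄ = 18.04 mm, Ȳ = 105.00 mm

web: A = 12 × 210 = 2520.00, centroid at (6.00, 105.00).
bottom flange: A = 50 × 16 = 800.00, centroid at (37.00, 8.00).
top flange: A = 50 × 16 = 800.00, centroid at (37.00, 202.00).
ΣA = 4120.00 mm²
ΣAX̄ = (2520.00)(6.00) + (800.00)(37.00) + (800.00)(37.00) = 74320.00 mm³
ΣAȲ = (2520.00)(105.00) + (800.00)(8.00) + (800.00)(202.00) = 432600.00 mm³
X̄ = 74320.00 / 4120.00 = 18.04 mm
Ȳ = 432600.00 / 4120.00 = 105.00 mm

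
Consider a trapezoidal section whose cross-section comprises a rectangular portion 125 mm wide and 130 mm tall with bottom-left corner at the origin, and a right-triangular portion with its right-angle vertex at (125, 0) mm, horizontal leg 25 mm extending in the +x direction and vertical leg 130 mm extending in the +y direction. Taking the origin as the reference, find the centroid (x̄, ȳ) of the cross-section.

rectangular portion: A = 125 × 130 = 16250.00, centroid at (62.50, 65.00).
triangular portion: A = ½·25·130 = 1625.00, centroid at (133.33, 43.33).
ΣA = 17875.00 mm²
ΣAx̄ = (16250.00)(62.50) + (1625.00)(133.33) = 1232291.67 mm³
ΣAȳ = (16250.00)(65.00) + (1625.00)(43.33) = 1126666.67 mm³
x̄ = 1232291.67 / 17875.00 = 68.94 mm
ȳ = 1126666.67 / 17875.00 = 63.03 mm

x̄ = 68.94 mm, ȳ = 63.03 mm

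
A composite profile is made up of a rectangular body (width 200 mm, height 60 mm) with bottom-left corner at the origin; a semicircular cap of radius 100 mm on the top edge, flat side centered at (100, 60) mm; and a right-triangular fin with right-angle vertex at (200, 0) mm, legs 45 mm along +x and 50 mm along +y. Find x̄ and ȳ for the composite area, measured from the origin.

Part | A | x̄ᵢ | ȳᵢ | A·x̄ᵢ | A·ȳᵢ
rectangular body | 12000.00 | 100.00 | 30.00 | 1200000.00 | 360000.00
semicircular top | 15707.96 | 100.00 | 102.44 | 1570796.33 | 1609144.46
triangular fin | 1125.00 | 215.00 | 16.67 | 241875.00 | 18750.00
Σ | 28832.96 |  |  | 3012671.33 | 1987894.46
x̄ = 3012671.33 / 28832.96 = 104.49 mm
ȳ = 1987894.46 / 28832.96 = 68.95 mm

x̄ = 104.49 mm, ȳ = 68.95 mm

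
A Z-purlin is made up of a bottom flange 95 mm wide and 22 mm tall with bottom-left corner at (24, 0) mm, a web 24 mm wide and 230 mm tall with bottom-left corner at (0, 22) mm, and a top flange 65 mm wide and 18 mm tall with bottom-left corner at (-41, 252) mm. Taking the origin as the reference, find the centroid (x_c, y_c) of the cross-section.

x_c = 23.43 mm, y_c = 123.53 mm

Part | A | x̄ᵢ | ȳᵢ | A·x̄ᵢ | A·ȳᵢ
bottom flange | 2090.00 | 71.50 | 11.00 | 149435.00 | 22990.00
web | 5520.00 | 12.00 | 137.00 | 66240.00 | 756240.00
top flange | 1170.00 | -8.50 | 261.00 | -9945.00 | 305370.00
Σ | 8780.00 |  |  | 205730.00 | 1084600.00
x_c = 205730.00 / 8780.00 = 23.43 mm
y_c = 1084600.00 / 8780.00 = 123.53 mm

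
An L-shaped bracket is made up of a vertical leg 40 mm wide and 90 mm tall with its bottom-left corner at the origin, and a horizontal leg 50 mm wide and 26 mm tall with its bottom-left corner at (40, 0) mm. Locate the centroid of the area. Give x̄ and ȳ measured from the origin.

Part | A | x̄ᵢ | ȳᵢ | A·x̄ᵢ | A·ȳᵢ
vertical leg | 3600.00 | 20.00 | 45.00 | 72000.00 | 162000.00
horizontal leg | 1300.00 | 65.00 | 13.00 | 84500.00 | 16900.00
Σ | 4900.00 |  |  | 156500.00 | 178900.00
x̄ = 156500.00 / 4900.00 = 31.94 mm
ȳ = 178900.00 / 4900.00 = 36.51 mm

x̄ = 31.94 mm, ȳ = 36.51 mm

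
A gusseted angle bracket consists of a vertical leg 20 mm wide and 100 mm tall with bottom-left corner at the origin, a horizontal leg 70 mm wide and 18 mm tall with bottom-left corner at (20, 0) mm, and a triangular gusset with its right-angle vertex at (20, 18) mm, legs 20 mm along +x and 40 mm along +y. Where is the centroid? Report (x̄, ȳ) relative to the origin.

x̄ = 27.31 mm, ȳ = 33.85 mm

vertical leg: A = 20 × 100 = 2000.00, centroid at (10.00, 50.00).
horizontal leg: A = 70 × 18 = 1260.00, centroid at (55.00, 9.00).
gusset: A = ½·20·40 = 400.00, centroid at (26.67, 31.33).
ΣA = 3660.00 mm²
ΣAx̄ = (2000.00)(10.00) + (1260.00)(55.00) + (400.00)(26.67) = 99966.67 mm³
ΣAȳ = (2000.00)(50.00) + (1260.00)(9.00) + (400.00)(31.33) = 123873.33 mm³
x̄ = 99966.67 / 3660.00 = 27.31 mm
ȳ = 123873.33 / 3660.00 = 33.85 mm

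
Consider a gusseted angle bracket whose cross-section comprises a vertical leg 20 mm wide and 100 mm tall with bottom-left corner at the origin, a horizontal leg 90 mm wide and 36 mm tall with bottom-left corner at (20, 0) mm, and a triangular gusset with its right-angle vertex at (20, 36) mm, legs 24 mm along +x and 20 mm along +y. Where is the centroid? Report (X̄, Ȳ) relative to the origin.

vertical leg: A = 20 × 100 = 2000.00, centroid at (10.00, 50.00).
horizontal leg: A = 90 × 36 = 3240.00, centroid at (65.00, 18.00).
gusset: A = ½·24·20 = 240.00, centroid at (28.00, 42.67).
ΣA = 5480.00 mm²
ΣAX̄ = (2000.00)(10.00) + (3240.00)(65.00) + (240.00)(28.00) = 237320.00 mm³
ΣAȲ = (2000.00)(50.00) + (3240.00)(18.00) + (240.00)(42.67) = 168560.00 mm³
X̄ = 237320.00 / 5480.00 = 43.31 mm
Ȳ = 168560.00 / 5480.00 = 30.76 mm

X̄ = 43.31 mm, Ȳ = 30.76 mm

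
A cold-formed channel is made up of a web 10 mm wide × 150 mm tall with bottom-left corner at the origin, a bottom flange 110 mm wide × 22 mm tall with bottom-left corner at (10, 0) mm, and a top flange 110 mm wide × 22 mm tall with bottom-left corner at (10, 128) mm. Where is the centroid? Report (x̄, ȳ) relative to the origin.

x̄ = 50.80 mm, ȳ = 75.00 mm

Part | A | x̄ᵢ | ȳᵢ | A·x̄ᵢ | A·ȳᵢ
web | 1500.00 | 5.00 | 75.00 | 7500.00 | 112500.00
bottom flange | 2420.00 | 65.00 | 11.00 | 157300.00 | 26620.00
top flange | 2420.00 | 65.00 | 139.00 | 157300.00 | 336380.00
Σ | 6340.00 |  |  | 322100.00 | 475500.00
x̄ = 322100.00 / 6340.00 = 50.80 mm
ȳ = 475500.00 / 6340.00 = 75.00 mm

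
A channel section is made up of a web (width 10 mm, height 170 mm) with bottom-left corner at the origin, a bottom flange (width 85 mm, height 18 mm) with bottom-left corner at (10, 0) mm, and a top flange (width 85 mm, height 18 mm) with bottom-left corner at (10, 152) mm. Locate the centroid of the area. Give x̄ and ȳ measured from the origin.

x̄ = 35.54 mm, ȳ = 85.00 mm

web: A = 10 × 170 = 1700.00, centroid at (5.00, 85.00).
bottom flange: A = 85 × 18 = 1530.00, centroid at (52.50, 9.00).
top flange: A = 85 × 18 = 1530.00, centroid at (52.50, 161.00).
ΣA = 4760.00 mm²
ΣAx̄ = (1700.00)(5.00) + (1530.00)(52.50) + (1530.00)(52.50) = 169150.00 mm³
ΣAȳ = (1700.00)(85.00) + (1530.00)(9.00) + (1530.00)(161.00) = 404600.00 mm³
x̄ = 169150.00 / 4760.00 = 35.54 mm
ȳ = 404600.00 / 4760.00 = 85.00 mm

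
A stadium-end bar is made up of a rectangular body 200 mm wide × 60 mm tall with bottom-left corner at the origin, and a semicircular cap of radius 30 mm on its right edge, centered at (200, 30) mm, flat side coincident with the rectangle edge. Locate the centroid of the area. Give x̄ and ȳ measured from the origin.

x̄ = 111.88 mm, ȳ = 30.00 mm

Part | A | x̄ᵢ | ȳᵢ | A·x̄ᵢ | A·ȳᵢ
rectangular body | 12000.00 | 100.00 | 30.00 | 1200000.00 | 360000.00
semicircular end | 1413.72 | 212.73 | 30.00 | 300743.34 | 42411.50
Σ | 13413.72 |  |  | 1500743.34 | 402411.50
x̄ = 1500743.34 / 13413.72 = 111.88 mm
ȳ = 402411.50 / 13413.72 = 30.00 mm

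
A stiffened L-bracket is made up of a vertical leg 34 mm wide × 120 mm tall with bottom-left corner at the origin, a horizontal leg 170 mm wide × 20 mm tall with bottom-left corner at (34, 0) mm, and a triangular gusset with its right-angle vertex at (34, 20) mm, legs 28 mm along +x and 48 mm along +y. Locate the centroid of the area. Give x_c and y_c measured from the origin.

vertical leg: A = 34 × 120 = 4080.00, centroid at (17.00, 60.00).
horizontal leg: A = 170 × 20 = 3400.00, centroid at (119.00, 10.00).
gusset: A = ½·28·48 = 672.00, centroid at (43.33, 36.00).
ΣA = 8152.00 mm²
ΣAx_c = (4080.00)(17.00) + (3400.00)(119.00) + (672.00)(43.33) = 503080.00 mm³
ΣAy_c = (4080.00)(60.00) + (3400.00)(10.00) + (672.00)(36.00) = 302992.00 mm³
x_c = 503080.00 / 8152.00 = 61.71 mm
y_c = 302992.00 / 8152.00 = 37.17 mm

x_c = 61.71 mm, y_c = 37.17 mm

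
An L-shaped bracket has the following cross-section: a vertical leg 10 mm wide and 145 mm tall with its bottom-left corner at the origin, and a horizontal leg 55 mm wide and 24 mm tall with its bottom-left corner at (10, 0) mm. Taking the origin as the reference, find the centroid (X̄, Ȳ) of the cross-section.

X̄ = 20.49 mm, Ȳ = 43.67 mm

Part | A | x̄ᵢ | ȳᵢ | A·x̄ᵢ | A·ȳᵢ
vertical leg | 1450.00 | 5.00 | 72.50 | 7250.00 | 105125.00
horizontal leg | 1320.00 | 37.50 | 12.00 | 49500.00 | 15840.00
Σ | 2770.00 |  |  | 56750.00 | 120965.00
X̄ = 56750.00 / 2770.00 = 20.49 mm
Ȳ = 120965.00 / 2770.00 = 43.67 mm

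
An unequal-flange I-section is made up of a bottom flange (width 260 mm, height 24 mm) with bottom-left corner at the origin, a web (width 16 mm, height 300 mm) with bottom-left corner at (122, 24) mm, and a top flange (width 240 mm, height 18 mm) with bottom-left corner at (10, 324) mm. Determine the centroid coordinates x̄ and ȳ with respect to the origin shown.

x̄ = 130.00 mm, ȳ = 152.91 mm

Part | A | x̄ᵢ | ȳᵢ | A·x̄ᵢ | A·ȳᵢ
bottom flange | 6240.00 | 130.00 | 12.00 | 811200.00 | 74880.00
web | 4800.00 | 130.00 | 174.00 | 624000.00 | 835200.00
top flange | 4320.00 | 130.00 | 333.00 | 561600.00 | 1438560.00
Σ | 15360.00 |  |  | 1996800.00 | 2348640.00
x̄ = 1996800.00 / 15360.00 = 130.00 mm
ȳ = 2348640.00 / 15360.00 = 152.91 mm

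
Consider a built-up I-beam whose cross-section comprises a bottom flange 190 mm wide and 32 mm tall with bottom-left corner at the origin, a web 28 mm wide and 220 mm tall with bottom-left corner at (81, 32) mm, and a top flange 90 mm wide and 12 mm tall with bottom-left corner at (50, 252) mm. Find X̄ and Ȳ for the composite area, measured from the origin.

X̄ = 95.00 mm, Ȳ = 93.89 mm

Part | A | x̄ᵢ | ȳᵢ | A·x̄ᵢ | A·ȳᵢ
bottom flange | 6080.00 | 95.00 | 16.00 | 577600.00 | 97280.00
web | 6160.00 | 95.00 | 142.00 | 585200.00 | 874720.00
top flange | 1080.00 | 95.00 | 258.00 | 102600.00 | 278640.00
Σ | 13320.00 |  |  | 1265400.00 | 1250640.00
X̄ = 1265400.00 / 13320.00 = 95.00 mm
Ȳ = 1250640.00 / 13320.00 = 93.89 mm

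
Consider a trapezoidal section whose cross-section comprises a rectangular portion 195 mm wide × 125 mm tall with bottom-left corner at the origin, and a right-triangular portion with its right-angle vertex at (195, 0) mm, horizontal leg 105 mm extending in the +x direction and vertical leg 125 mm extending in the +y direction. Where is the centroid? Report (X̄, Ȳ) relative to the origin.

X̄ = 125.61 mm, Ȳ = 58.08 mm

rectangular portion: A = 195 × 125 = 24375.00, centroid at (97.50, 62.50).
triangular portion: A = ½·105·125 = 6562.50, centroid at (230.00, 41.67).
ΣA = 30937.50 mm²
ΣAX̄ = (24375.00)(97.50) + (6562.50)(230.00) = 3885937.50 mm³
ΣAȲ = (24375.00)(62.50) + (6562.50)(41.67) = 1796875.00 mm³
X̄ = 3885937.50 / 30937.50 = 125.61 mm
Ȳ = 1796875.00 / 30937.50 = 58.08 mm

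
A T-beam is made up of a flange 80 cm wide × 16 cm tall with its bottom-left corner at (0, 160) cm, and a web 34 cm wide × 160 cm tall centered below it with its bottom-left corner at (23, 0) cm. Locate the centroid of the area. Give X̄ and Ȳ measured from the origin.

Part | A | x̄ᵢ | ȳᵢ | A·x̄ᵢ | A·ȳᵢ
web | 5440.00 | 40.00 | 80.00 | 217600.00 | 435200.00
flange | 1280.00 | 40.00 | 168.00 | 51200.00 | 215040.00
Σ | 6720.00 |  |  | 268800.00 | 650240.00
X̄ = 268800.00 / 6720.00 = 40.00 cm
Ȳ = 650240.00 / 6720.00 = 96.76 cm

X̄ = 40.00 cm, Ȳ = 96.76 cm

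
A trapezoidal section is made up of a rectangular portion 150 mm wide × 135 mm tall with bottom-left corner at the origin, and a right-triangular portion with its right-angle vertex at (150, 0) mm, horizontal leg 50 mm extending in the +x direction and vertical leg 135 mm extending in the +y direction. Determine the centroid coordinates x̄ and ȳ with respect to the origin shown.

rectangular portion: A = 150 × 135 = 20250.00, centroid at (75.00, 67.50).
triangular portion: A = ½·50·135 = 3375.00, centroid at (166.67, 45.00).
ΣA = 23625.00 mm²
ΣAx̄ = (20250.00)(75.00) + (3375.00)(166.67) = 2081250.00 mm³
ΣAȳ = (20250.00)(67.50) + (3375.00)(45.00) = 1518750.00 mm³
x̄ = 2081250.00 / 23625.00 = 88.10 mm
ȳ = 1518750.00 / 23625.00 = 64.29 mm

x̄ = 88.10 mm, ȳ = 64.29 mm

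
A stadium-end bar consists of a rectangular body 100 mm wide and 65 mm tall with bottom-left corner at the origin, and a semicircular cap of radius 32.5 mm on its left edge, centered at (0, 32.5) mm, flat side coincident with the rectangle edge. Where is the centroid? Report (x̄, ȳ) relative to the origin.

rectangular body: A = 100 × 65 = 6500.00, centroid at (50.00, 32.50).
semicircular end: A = ½π·32.5² = 1659.15, centroid at (-13.79, 32.50).
ΣA = 8159.15 mm²
ΣAx̄ = (6500.00)(50.00) + (1659.15)(-13.79) = 302114.58 mm³
ΣAȳ = (6500.00)(32.50) + (1659.15)(32.50) = 265172.49 mm³
x̄ = 302114.58 / 8159.15 = 37.03 mm
ȳ = 265172.49 / 8159.15 = 32.50 mm

x̄ = 37.03 mm, ȳ = 32.50 mm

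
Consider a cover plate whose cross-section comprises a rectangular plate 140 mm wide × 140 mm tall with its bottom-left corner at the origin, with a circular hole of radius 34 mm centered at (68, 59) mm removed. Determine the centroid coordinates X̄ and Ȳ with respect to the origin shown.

X̄ = 70.45 mm, Ȳ = 72.50 mm

Part | A | x̄ᵢ | ȳᵢ | A·x̄ᵢ | A·ȳᵢ
plate | 19600.00 | 70.00 | 70.00 | 1372000.00 | 1372000.00
hole | -3631.68 | 68.00 | 59.00 | -246954.32 | -214269.19
Σ | 15968.32 |  |  | 1125045.68 | 1157730.81
X̄ = 1125045.68 / 15968.32 = 70.45 mm
Ȳ = 1157730.81 / 15968.32 = 72.50 mm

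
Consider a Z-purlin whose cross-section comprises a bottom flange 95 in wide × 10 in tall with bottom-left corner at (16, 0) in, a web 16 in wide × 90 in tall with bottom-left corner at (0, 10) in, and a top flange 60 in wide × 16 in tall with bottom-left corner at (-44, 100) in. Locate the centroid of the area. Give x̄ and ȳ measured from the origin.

x̄ = 17.43 in, ȳ = 56.01 in

bottom flange: A = 95 × 10 = 950.00, centroid at (63.50, 5.00).
web: A = 16 × 90 = 1440.00, centroid at (8.00, 55.00).
top flange: A = 60 × 16 = 960.00, centroid at (-14.00, 108.00).
ΣA = 3350.00 in²
ΣAx̄ = (950.00)(63.50) + (1440.00)(8.00) + (960.00)(-14.00) = 58405.00 in³
ΣAȳ = (950.00)(5.00) + (1440.00)(55.00) + (960.00)(108.00) = 187630.00 in³
x̄ = 58405.00 / 3350.00 = 17.43 in
ȳ = 187630.00 / 3350.00 = 56.01 in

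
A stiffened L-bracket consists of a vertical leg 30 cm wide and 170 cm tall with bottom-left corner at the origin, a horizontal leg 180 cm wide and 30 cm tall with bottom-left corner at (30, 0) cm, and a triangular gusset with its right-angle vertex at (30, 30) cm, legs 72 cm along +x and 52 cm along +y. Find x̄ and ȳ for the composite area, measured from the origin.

Part | A | x̄ᵢ | ȳᵢ | A·x̄ᵢ | A·ȳᵢ
vertical leg | 5100.00 | 15.00 | 85.00 | 76500.00 | 433500.00
horizontal leg | 5400.00 | 120.00 | 15.00 | 648000.00 | 81000.00
gusset | 1872.00 | 54.00 | 47.33 | 101088.00 | 88608.00
Σ | 12372.00 |  |  | 825588.00 | 603108.00
x̄ = 825588.00 / 12372.00 = 66.73 cm
ȳ = 603108.00 / 12372.00 = 48.75 cm

x̄ = 66.73 cm, ȳ = 48.75 cm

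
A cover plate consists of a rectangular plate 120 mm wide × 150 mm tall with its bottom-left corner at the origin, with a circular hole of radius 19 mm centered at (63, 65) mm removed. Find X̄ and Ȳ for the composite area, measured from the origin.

Part | A | x̄ᵢ | ȳᵢ | A·x̄ᵢ | A·ȳᵢ
plate | 18000.00 | 60.00 | 75.00 | 1080000.00 | 1350000.00
hole | -1134.11 | 63.00 | 65.00 | -71449.24 | -73717.47
Σ | 16865.89 |  |  | 1008550.76 | 1276282.53
X̄ = 1008550.76 / 16865.89 = 59.80 mm
Ȳ = 1276282.53 / 16865.89 = 75.67 mm

X̄ = 59.80 mm, Ȳ = 75.67 mm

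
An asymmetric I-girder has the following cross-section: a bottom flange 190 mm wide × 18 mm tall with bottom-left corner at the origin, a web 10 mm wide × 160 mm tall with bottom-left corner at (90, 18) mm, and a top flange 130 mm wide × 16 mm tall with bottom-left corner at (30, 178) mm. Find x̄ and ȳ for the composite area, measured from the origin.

x̄ = 95.00 mm, ȳ = 80.91 mm

bottom flange: A = 190 × 18 = 3420.00, centroid at (95.00, 9.00).
web: A = 10 × 160 = 1600.00, centroid at (95.00, 98.00).
top flange: A = 130 × 16 = 2080.00, centroid at (95.00, 186.00).
ΣA = 7100.00 mm², ΣAx̄ = 674500.00 mm³, ΣAȳ = 574460.00 mm³.
x̄ = 674500.00/7100.00 = 95.00 mm; ȳ = 574460.00/7100.00 = 80.91 mm.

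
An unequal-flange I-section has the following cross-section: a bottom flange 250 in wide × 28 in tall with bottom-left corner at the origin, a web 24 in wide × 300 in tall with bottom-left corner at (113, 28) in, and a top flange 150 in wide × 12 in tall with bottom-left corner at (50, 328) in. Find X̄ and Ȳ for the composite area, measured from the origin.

Part | A | x̄ᵢ | ȳᵢ | A·x̄ᵢ | A·ȳᵢ
bottom flange | 7000.00 | 125.00 | 14.00 | 875000.00 | 98000.00
web | 7200.00 | 125.00 | 178.00 | 900000.00 | 1281600.00
top flange | 1800.00 | 125.00 | 334.00 | 225000.00 | 601200.00
Σ | 16000.00 |  |  | 2000000.00 | 1980800.00
X̄ = 2000000.00 / 16000.00 = 125.00 in
Ȳ = 1980800.00 / 16000.00 = 123.80 in

X̄ = 125.00 in, Ȳ = 123.80 in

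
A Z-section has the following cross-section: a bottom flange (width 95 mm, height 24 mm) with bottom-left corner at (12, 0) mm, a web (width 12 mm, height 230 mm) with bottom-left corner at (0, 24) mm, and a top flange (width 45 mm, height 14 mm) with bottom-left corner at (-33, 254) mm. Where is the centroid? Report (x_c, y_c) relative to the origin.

x_c = 25.68 mm, y_c = 101.49 mm

bottom flange: A = 95 × 24 = 2280.00, centroid at (59.50, 12.00).
web: A = 12 × 230 = 2760.00, centroid at (6.00, 139.00).
top flange: A = 45 × 14 = 630.00, centroid at (-10.50, 261.00).
ΣA = 5670.00 mm²
ΣAx_c = (2280.00)(59.50) + (2760.00)(6.00) + (630.00)(-10.50) = 145605.00 mm³
ΣAy_c = (2280.00)(12.00) + (2760.00)(139.00) + (630.00)(261.00) = 575430.00 mm³
x_c = 145605.00 / 5670.00 = 25.68 mm
y_c = 575430.00 / 5670.00 = 101.49 mm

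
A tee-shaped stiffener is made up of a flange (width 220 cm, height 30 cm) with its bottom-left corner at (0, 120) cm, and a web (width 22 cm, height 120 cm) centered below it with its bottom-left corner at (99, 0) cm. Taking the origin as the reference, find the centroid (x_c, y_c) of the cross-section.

web: A = 22 × 120 = 2640.00, centroid at (110.00, 60.00).
flange: A = 220 × 30 = 6600.00, centroid at (110.00, 135.00).
ΣA = 9240.00 cm²
ΣAx_c = (2640.00)(110.00) + (6600.00)(110.00) = 1016400.00 cm³
ΣAy_c = (2640.00)(60.00) + (6600.00)(135.00) = 1049400.00 cm³
x_c = 1016400.00 / 9240.00 = 110.00 cm
y_c = 1049400.00 / 9240.00 = 113.57 cm

x_c = 110.00 cm, y_c = 113.57 cm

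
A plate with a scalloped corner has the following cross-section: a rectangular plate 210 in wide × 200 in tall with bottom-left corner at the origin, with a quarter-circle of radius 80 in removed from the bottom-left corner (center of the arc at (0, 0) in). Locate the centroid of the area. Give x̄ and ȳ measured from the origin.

x̄ = 114.66 in, ȳ = 108.98 in

plate: A = 210 × 200 = 42000.00, centroid at (105.00, 100.00).
removed quarter-circle: A = −¼π·80² = -5026.55, centroid at (33.95, 33.95).
ΣA = 36973.45 in², ΣAx̄ = 4239333.33 in³, ΣAȳ = 4029333.33 in³.
x̄ = 4239333.33/36973.45 = 114.66 in; ȳ = 4029333.33/36973.45 = 108.98 in.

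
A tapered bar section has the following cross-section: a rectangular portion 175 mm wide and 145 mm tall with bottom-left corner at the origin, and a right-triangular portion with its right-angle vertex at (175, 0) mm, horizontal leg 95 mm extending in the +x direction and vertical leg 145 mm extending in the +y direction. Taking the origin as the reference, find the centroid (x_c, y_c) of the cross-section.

rectangular portion: A = 175 × 145 = 25375.00, centroid at (87.50, 72.50).
triangular portion: A = ½·95·145 = 6887.50, centroid at (206.67, 48.33).
ΣA = 32262.50 mm², ΣAx_c = 3643729.17 mm³, ΣAy_c = 2172583.33 mm³.
x_c = 3643729.17/32262.50 = 112.94 mm; y_c = 2172583.33/32262.50 = 67.34 mm.

x_c = 112.94 mm, y_c = 67.34 mm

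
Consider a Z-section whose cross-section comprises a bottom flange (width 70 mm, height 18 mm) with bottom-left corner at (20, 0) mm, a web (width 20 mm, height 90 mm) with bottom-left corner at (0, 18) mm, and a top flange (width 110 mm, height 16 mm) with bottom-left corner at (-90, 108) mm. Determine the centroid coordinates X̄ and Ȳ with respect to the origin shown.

X̄ = 5.33 mm, Ȳ = 68.24 mm

Part | A | x̄ᵢ | ȳᵢ | A·x̄ᵢ | A·ȳᵢ
bottom flange | 1260.00 | 55.00 | 9.00 | 69300.00 | 11340.00
web | 1800.00 | 10.00 | 63.00 | 18000.00 | 113400.00
top flange | 1760.00 | -35.00 | 116.00 | -61600.00 | 204160.00
Σ | 4820.00 |  |  | 25700.00 | 328900.00
X̄ = 25700.00 / 4820.00 = 5.33 mm
Ȳ = 328900.00 / 4820.00 = 68.24 mm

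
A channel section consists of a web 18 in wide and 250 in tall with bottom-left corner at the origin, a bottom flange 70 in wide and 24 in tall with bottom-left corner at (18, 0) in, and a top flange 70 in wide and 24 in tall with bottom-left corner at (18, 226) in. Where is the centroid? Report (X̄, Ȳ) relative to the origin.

X̄ = 27.81 in, Ȳ = 125.00 in

web: A = 18 × 250 = 4500.00, centroid at (9.00, 125.00).
bottom flange: A = 70 × 24 = 1680.00, centroid at (53.00, 12.00).
top flange: A = 70 × 24 = 1680.00, centroid at (53.00, 238.00).
ΣA = 7860.00 in², ΣAX̄ = 218580.00 in³, ΣAȲ = 982500.00 in³.
X̄ = 218580.00/7860.00 = 27.81 in; Ȳ = 982500.00/7860.00 = 125.00 in.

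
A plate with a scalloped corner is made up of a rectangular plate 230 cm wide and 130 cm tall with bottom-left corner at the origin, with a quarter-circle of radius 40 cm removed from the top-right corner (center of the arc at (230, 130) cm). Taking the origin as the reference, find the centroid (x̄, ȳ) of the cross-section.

plate: A = 230 × 130 = 29900.00, centroid at (115.00, 65.00).
removed quarter-circle: A = −¼π·40² = -1256.64, centroid at (213.02, 113.02).
ΣA = 28643.36 cm², ΣAx̄ = 3170806.81 cm³, ΣAȳ = 1801470.52 cm³.
x̄ = 3170806.81/28643.36 = 110.70 cm; ȳ = 1801470.52/28643.36 = 62.89 cm.

x̄ = 110.70 cm, ȳ = 62.89 cm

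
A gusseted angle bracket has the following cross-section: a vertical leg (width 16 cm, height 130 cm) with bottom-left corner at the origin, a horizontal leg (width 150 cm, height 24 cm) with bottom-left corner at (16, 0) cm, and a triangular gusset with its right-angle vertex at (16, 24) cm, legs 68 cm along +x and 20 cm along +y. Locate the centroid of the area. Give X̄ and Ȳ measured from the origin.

Part | A | x̄ᵢ | ȳᵢ | A·x̄ᵢ | A·ȳᵢ
vertical leg | 2080.00 | 8.00 | 65.00 | 16640.00 | 135200.00
horizontal leg | 3600.00 | 91.00 | 12.00 | 327600.00 | 43200.00
gusset | 680.00 | 38.67 | 30.67 | 26293.33 | 20853.33
Σ | 6360.00 |  |  | 370533.33 | 199253.33
X̄ = 370533.33 / 6360.00 = 58.26 cm
Ȳ = 199253.33 / 6360.00 = 31.33 cm

X̄ = 58.26 cm, Ȳ = 31.33 cm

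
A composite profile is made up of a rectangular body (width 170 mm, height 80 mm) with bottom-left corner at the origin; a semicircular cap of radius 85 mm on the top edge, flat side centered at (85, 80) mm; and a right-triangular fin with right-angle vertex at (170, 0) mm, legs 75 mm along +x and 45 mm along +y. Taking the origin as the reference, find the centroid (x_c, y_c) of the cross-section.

Part | A | x̄ᵢ | ȳᵢ | A·x̄ᵢ | A·ȳᵢ
rectangular body | 13600.00 | 85.00 | 40.00 | 1156000.00 | 544000.00
semicircular top | 11349.00 | 85.00 | 116.08 | 964665.29 | 1317336.94
triangular fin | 1687.50 | 195.00 | 15.00 | 329062.50 | 25312.50
Σ | 26636.50 |  |  | 2449727.79 | 1886649.44
x_c = 2449727.79 / 26636.50 = 91.97 mm
y_c = 1886649.44 / 26636.50 = 70.83 mm

x_c = 91.97 mm, y_c = 70.83 mm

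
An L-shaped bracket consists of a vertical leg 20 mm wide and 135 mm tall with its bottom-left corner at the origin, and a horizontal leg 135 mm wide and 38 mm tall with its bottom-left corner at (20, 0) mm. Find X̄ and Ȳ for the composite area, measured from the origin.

Part | A | x̄ᵢ | ȳᵢ | A·x̄ᵢ | A·ȳᵢ
vertical leg | 2700.00 | 10.00 | 67.50 | 27000.00 | 182250.00
horizontal leg | 5130.00 | 87.50 | 19.00 | 448875.00 | 97470.00
Σ | 7830.00 |  |  | 475875.00 | 279720.00
X̄ = 475875.00 / 7830.00 = 60.78 mm
Ȳ = 279720.00 / 7830.00 = 35.72 mm

X̄ = 60.78 mm, Ȳ = 35.72 mm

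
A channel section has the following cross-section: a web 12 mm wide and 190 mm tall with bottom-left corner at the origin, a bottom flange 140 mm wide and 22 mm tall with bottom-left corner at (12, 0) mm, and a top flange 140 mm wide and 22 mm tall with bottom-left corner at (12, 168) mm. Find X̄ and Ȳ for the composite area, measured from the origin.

web: A = 12 × 190 = 2280.00, centroid at (6.00, 95.00).
bottom flange: A = 140 × 22 = 3080.00, centroid at (82.00, 11.00).
top flange: A = 140 × 22 = 3080.00, centroid at (82.00, 179.00).
ΣA = 8440.00 mm²
ΣAX̄ = (2280.00)(6.00) + (3080.00)(82.00) + (3080.00)(82.00) = 518800.00 mm³
ΣAȲ = (2280.00)(95.00) + (3080.00)(11.00) + (3080.00)(179.00) = 801800.00 mm³
X̄ = 518800.00 / 8440.00 = 61.47 mm
Ȳ = 801800.00 / 8440.00 = 95.00 mm

X̄ = 61.47 mm, Ȳ = 95.00 mm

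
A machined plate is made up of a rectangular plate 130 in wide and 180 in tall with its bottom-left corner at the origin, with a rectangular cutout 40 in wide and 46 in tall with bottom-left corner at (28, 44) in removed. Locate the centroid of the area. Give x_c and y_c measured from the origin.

x_c = 66.45 in, y_c = 91.96 in

plate: A = 130 × 180 = 23400.00, centroid at (65.00, 90.00).
hole: A = −(40 × 46) = -1840.00, centroid at (48.00, 67.00).
ΣA = 21560.00 in², ΣAx_c = 1432680.00 in³, ΣAy_c = 1982720.00 in³.
x_c = 1432680.00/21560.00 = 66.45 in; y_c = 1982720.00/21560.00 = 91.96 in.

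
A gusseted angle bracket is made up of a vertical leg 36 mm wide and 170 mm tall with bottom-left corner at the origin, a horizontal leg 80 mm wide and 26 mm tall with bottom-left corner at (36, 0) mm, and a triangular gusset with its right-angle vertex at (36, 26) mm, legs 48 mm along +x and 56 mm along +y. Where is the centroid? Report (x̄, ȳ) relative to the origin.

vertical leg: A = 36 × 170 = 6120.00, centroid at (18.00, 85.00).
horizontal leg: A = 80 × 26 = 2080.00, centroid at (76.00, 13.00).
gusset: A = ½·48·56 = 1344.00, centroid at (52.00, 44.67).
ΣA = 9544.00 mm², ΣAx̄ = 338128.00 mm³, ΣAȳ = 607272.00 mm³.
x̄ = 338128.00/9544.00 = 35.43 mm; ȳ = 607272.00/9544.00 = 63.63 mm.

x̄ = 35.43 mm, ȳ = 63.63 mm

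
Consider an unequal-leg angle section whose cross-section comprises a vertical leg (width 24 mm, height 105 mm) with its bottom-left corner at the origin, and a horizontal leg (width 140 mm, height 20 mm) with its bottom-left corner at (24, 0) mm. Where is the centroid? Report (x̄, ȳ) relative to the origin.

x̄ = 55.16 mm, ȳ = 30.13 mm

vertical leg: A = 24 × 105 = 2520.00, centroid at (12.00, 52.50).
horizontal leg: A = 140 × 20 = 2800.00, centroid at (94.00, 10.00).
ΣA = 5320.00 mm²
ΣAx̄ = (2520.00)(12.00) + (2800.00)(94.00) = 293440.00 mm³
ΣAȳ = (2520.00)(52.50) + (2800.00)(10.00) = 160300.00 mm³
x̄ = 293440.00 / 5320.00 = 55.16 mm
ȳ = 160300.00 / 5320.00 = 30.13 mm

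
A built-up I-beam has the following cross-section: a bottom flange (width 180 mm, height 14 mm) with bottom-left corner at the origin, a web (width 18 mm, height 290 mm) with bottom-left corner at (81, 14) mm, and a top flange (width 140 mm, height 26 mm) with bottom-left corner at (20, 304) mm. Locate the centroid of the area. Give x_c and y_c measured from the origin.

Part | A | x̄ᵢ | ȳᵢ | A·x̄ᵢ | A·ȳᵢ
bottom flange | 2520.00 | 90.00 | 7.00 | 226800.00 | 17640.00
web | 5220.00 | 90.00 | 159.00 | 469800.00 | 829980.00
top flange | 3640.00 | 90.00 | 317.00 | 327600.00 | 1153880.00
Σ | 11380.00 |  |  | 1024200.00 | 2001500.00
x_c = 1024200.00 / 11380.00 = 90.00 mm
y_c = 2001500.00 / 11380.00 = 175.88 mm

x_c = 90.00 mm, y_c = 175.88 mm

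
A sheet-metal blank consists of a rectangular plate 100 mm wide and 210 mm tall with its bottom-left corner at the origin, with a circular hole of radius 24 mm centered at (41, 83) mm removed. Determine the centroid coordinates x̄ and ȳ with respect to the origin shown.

Part | A | x̄ᵢ | ȳᵢ | A·x̄ᵢ | A·ȳᵢ
plate | 21000.00 | 50.00 | 105.00 | 1050000.00 | 2205000.00
hole | -1809.56 | 41.00 | 83.00 | -74191.85 | -150193.26
Σ | 19190.44 |  |  | 975808.15 | 2054806.74
x̄ = 975808.15 / 19190.44 = 50.85 mm
ȳ = 2054806.74 / 19190.44 = 107.07 mm

x̄ = 50.85 mm, ȳ = 107.07 mm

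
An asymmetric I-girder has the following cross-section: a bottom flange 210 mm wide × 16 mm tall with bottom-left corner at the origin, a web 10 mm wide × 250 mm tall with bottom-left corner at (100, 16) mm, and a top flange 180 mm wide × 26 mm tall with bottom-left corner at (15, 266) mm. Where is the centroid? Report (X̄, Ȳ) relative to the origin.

bottom flange: A = 210 × 16 = 3360.00, centroid at (105.00, 8.00).
web: A = 10 × 250 = 2500.00, centroid at (105.00, 141.00).
top flange: A = 180 × 26 = 4680.00, centroid at (105.00, 279.00).
ΣA = 10540.00 mm², ΣAX̄ = 1106700.00 mm³, ΣAȲ = 1685100.00 mm³.
X̄ = 1106700.00/10540.00 = 105.00 mm; Ȳ = 1685100.00/10540.00 = 159.88 mm.

X̄ = 105.00 mm, Ȳ = 159.88 mm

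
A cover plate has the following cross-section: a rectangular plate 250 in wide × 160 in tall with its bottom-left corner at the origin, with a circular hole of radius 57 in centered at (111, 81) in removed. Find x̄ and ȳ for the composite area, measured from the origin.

plate: A = 250 × 160 = 40000.00, centroid at (125.00, 80.00).
hole: A = −π·57² = -10207.03, centroid at (111.00, 81.00).
ΣA = 29792.97 in², ΣAx̄ = 3867019.17 in³, ΣAȳ = 2373230.20 in³.
x̄ = 3867019.17/29792.97 = 129.80 in; ȳ = 2373230.20/29792.97 = 79.66 in.

x̄ = 129.80 in, ȳ = 79.66 in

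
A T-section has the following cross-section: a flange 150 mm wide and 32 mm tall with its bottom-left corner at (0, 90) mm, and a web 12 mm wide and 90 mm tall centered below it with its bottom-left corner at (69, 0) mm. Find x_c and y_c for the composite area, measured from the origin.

web: A = 12 × 90 = 1080.00, centroid at (75.00, 45.00).
flange: A = 150 × 32 = 4800.00, centroid at (75.00, 106.00).
ΣA = 5880.00 mm²
ΣAx_c = (1080.00)(75.00) + (4800.00)(75.00) = 441000.00 mm³
ΣAy_c = (1080.00)(45.00) + (4800.00)(106.00) = 557400.00 mm³
x_c = 441000.00 / 5880.00 = 75.00 mm
y_c = 557400.00 / 5880.00 = 94.80 mm

x_c = 75.00 mm, y_c = 94.80 mm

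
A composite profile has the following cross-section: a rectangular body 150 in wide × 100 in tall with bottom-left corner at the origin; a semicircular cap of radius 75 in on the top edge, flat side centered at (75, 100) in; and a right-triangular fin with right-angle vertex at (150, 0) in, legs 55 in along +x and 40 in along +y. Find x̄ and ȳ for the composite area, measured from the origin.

x̄ = 79.12 in, ȳ = 77.38 in

rectangular body: A = 150 × 100 = 15000.00, centroid at (75.00, 50.00).
semicircular top: A = ½π·75² = 8835.73, centroid at (75.00, 131.83).
triangular fin: A = ½·55·40 = 1100.00, centroid at (168.33, 13.33).
ΣA = 24935.73 in²
ΣAx̄ = (15000.00)(75.00) + (8835.73)(75.00) + (1100.00)(168.33) = 1972846.37 in³
ΣAȳ = (15000.00)(50.00) + (8835.73)(131.83) + (1100.00)(13.33) = 1929489.60 in³
x̄ = 1972846.37 / 24935.73 = 79.12 in
ȳ = 1929489.60 / 24935.73 = 77.38 in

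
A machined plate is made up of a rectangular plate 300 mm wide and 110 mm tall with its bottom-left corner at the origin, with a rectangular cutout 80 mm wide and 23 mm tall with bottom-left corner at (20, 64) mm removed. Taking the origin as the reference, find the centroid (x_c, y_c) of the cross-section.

plate: A = 300 × 110 = 33000.00, centroid at (150.00, 55.00).
hole: A = −(80 × 23) = -1840.00, centroid at (60.00, 75.50).
ΣA = 31160.00 mm²
ΣAx_c = (33000.00)(150.00) + (-1840.00)(60.00) = 4839600.00 mm³
ΣAy_c = (33000.00)(55.00) + (-1840.00)(75.50) = 1676080.00 mm³
x_c = 4839600.00 / 31160.00 = 155.31 mm
y_c = 1676080.00 / 31160.00 = 53.79 mm

x_c = 155.31 mm, y_c = 53.79 mm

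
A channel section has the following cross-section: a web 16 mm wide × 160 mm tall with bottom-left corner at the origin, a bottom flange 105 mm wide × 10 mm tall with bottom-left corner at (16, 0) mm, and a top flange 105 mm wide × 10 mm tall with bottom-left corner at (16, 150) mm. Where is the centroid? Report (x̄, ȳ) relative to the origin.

x̄ = 35.26 mm, ȳ = 80.00 mm

web: A = 16 × 160 = 2560.00, centroid at (8.00, 80.00).
bottom flange: A = 105 × 10 = 1050.00, centroid at (68.50, 5.00).
top flange: A = 105 × 10 = 1050.00, centroid at (68.50, 155.00).
ΣA = 4660.00 mm², ΣAx̄ = 164330.00 mm³, ΣAȳ = 372800.00 mm³.
x̄ = 164330.00/4660.00 = 35.26 mm; ȳ = 372800.00/4660.00 = 80.00 mm.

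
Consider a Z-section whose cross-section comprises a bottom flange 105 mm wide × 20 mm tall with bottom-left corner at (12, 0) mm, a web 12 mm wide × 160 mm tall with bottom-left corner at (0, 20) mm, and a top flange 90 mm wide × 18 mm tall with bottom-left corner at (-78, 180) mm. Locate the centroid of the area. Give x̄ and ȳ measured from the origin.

bottom flange: A = 105 × 20 = 2100.00, centroid at (64.50, 10.00).
web: A = 12 × 160 = 1920.00, centroid at (6.00, 100.00).
top flange: A = 90 × 18 = 1620.00, centroid at (-33.00, 189.00).
ΣA = 5640.00 mm², ΣAx̄ = 93510.00 mm³, ΣAȳ = 519180.00 mm³.
x̄ = 93510.00/5640.00 = 16.58 mm; ȳ = 519180.00/5640.00 = 92.05 mm.

x̄ = 16.58 mm, ȳ = 92.05 mm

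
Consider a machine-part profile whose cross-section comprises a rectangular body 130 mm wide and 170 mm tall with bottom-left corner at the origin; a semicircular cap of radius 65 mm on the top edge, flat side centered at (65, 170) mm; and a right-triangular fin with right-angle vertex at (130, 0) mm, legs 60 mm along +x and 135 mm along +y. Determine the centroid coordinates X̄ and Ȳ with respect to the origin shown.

Part | A | x̄ᵢ | ȳᵢ | A·x̄ᵢ | A·ȳᵢ
rectangular body | 22100.00 | 65.00 | 85.00 | 1436500.00 | 1878500.00
semicircular top | 6636.61 | 65.00 | 197.59 | 431379.94 | 1311307.80
triangular fin | 4050.00 | 150.00 | 45.00 | 607500.00 | 182250.00
Σ | 32786.61 |  |  | 2475379.94 | 3372057.80
X̄ = 2475379.94 / 32786.61 = 75.50 mm
Ȳ = 3372057.80 / 32786.61 = 102.85 mm

X̄ = 75.50 mm, Ȳ = 102.85 mm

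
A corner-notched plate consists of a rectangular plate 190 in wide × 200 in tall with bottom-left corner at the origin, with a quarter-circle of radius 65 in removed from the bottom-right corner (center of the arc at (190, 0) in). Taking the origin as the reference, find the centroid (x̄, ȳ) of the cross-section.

x̄ = 88.55 in, ȳ = 106.93 in

plate: A = 190 × 200 = 38000.00, centroid at (95.00, 100.00).
removed quarter-circle: A = −¼π·65² = -3318.31, centroid at (162.41, 27.59).
ΣA = 34681.69 in²
ΣAx̄ = (38000.00)(95.00) + (-3318.31)(162.41) = 3071063.29 in³
ΣAȳ = (38000.00)(100.00) + (-3318.31)(27.59) = 3708458.33 in³
x̄ = 3071063.29 / 34681.69 = 88.55 in
ȳ = 3708458.33 / 34681.69 = 106.93 in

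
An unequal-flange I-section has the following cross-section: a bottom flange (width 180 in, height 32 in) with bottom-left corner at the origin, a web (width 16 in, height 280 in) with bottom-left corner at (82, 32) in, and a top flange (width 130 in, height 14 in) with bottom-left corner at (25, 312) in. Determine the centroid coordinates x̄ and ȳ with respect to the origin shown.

x̄ = 90.00 in, ȳ = 119.68 in

bottom flange: A = 180 × 32 = 5760.00, centroid at (90.00, 16.00).
web: A = 16 × 280 = 4480.00, centroid at (90.00, 172.00).
top flange: A = 130 × 14 = 1820.00, centroid at (90.00, 319.00).
ΣA = 12060.00 in²
ΣAx̄ = (5760.00)(90.00) + (4480.00)(90.00) + (1820.00)(90.00) = 1085400.00 in³
ΣAȳ = (5760.00)(16.00) + (4480.00)(172.00) + (1820.00)(319.00) = 1443300.00 in³
x̄ = 1085400.00 / 12060.00 = 90.00 in
ȳ = 1443300.00 / 12060.00 = 119.68 in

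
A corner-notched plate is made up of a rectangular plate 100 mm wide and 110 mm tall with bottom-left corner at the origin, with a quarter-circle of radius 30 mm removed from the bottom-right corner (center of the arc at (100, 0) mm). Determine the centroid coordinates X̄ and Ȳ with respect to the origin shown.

Part | A | x̄ᵢ | ȳᵢ | A·x̄ᵢ | A·ȳᵢ
plate | 11000.00 | 50.00 | 55.00 | 550000.00 | 605000.00
removed quarter-circle | -706.86 | 87.27 | 12.73 | -61685.83 | -9000.00
Σ | 10293.14 |  |  | 488314.17 | 596000.00
X̄ = 488314.17 / 10293.14 = 47.44 mm
Ȳ = 596000.00 / 10293.14 = 57.90 mm

X̄ = 47.44 mm, Ȳ = 57.90 mm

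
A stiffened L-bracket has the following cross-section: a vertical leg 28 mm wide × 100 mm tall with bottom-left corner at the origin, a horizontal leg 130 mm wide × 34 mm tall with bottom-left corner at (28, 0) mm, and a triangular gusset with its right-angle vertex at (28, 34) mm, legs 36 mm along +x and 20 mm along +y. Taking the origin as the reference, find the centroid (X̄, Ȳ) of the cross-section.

X̄ = 61.30 mm, Ȳ = 30.31 mm

vertical leg: A = 28 × 100 = 2800.00, centroid at (14.00, 50.00).
horizontal leg: A = 130 × 34 = 4420.00, centroid at (93.00, 17.00).
gusset: A = ½·36·20 = 360.00, centroid at (40.00, 40.67).
ΣA = 7580.00 mm²
ΣAX̄ = (2800.00)(14.00) + (4420.00)(93.00) + (360.00)(40.00) = 464660.00 mm³
ΣAȲ = (2800.00)(50.00) + (4420.00)(17.00) + (360.00)(40.67) = 229780.00 mm³
X̄ = 464660.00 / 7580.00 = 61.30 mm
Ȳ = 229780.00 / 7580.00 = 30.31 mm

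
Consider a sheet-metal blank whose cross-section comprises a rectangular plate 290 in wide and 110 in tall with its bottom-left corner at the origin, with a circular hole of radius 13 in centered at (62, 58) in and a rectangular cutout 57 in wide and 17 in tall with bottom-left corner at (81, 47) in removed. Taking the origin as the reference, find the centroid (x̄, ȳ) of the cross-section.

x̄ = 147.58 in, ȳ = 54.93 in

plate: A = 290 × 110 = 31900.00, centroid at (145.00, 55.00).
hole 1: A = −π·13² = -530.93, centroid at (62.00, 58.00).
hole 2: A = −(57 × 17) = -969.00, centroid at (109.50, 55.50).
ΣA = 30400.07 in², ΣAx̄ = 4486476.89 in³, ΣAȳ = 1669926.61 in³.
x̄ = 4486476.89/30400.07 = 147.58 in; ȳ = 1669926.61/30400.07 = 54.93 in.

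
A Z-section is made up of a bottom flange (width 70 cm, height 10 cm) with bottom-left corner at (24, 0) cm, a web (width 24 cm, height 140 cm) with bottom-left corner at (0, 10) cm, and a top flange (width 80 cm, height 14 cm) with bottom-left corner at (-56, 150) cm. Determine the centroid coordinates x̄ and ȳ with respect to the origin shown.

bottom flange: A = 70 × 10 = 700.00, centroid at (59.00, 5.00).
web: A = 24 × 140 = 3360.00, centroid at (12.00, 80.00).
top flange: A = 80 × 14 = 1120.00, centroid at (-16.00, 157.00).
ΣA = 5180.00 cm²
ΣAx̄ = (700.00)(59.00) + (3360.00)(12.00) + (1120.00)(-16.00) = 63700.00 cm³
ΣAȳ = (700.00)(5.00) + (3360.00)(80.00) + (1120.00)(157.00) = 448140.00 cm³
x̄ = 63700.00 / 5180.00 = 12.30 cm
ȳ = 448140.00 / 5180.00 = 86.51 cm

x̄ = 12.30 cm, ȳ = 86.51 cm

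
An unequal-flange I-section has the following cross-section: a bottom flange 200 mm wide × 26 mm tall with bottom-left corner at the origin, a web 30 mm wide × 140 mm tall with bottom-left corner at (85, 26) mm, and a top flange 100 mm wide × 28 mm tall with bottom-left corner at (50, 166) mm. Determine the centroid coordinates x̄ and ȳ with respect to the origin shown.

bottom flange: A = 200 × 26 = 5200.00, centroid at (100.00, 13.00).
web: A = 30 × 140 = 4200.00, centroid at (100.00, 96.00).
top flange: A = 100 × 28 = 2800.00, centroid at (100.00, 180.00).
ΣA = 12200.00 mm²
ΣAx̄ = (5200.00)(100.00) + (4200.00)(100.00) + (2800.00)(100.00) = 1220000.00 mm³
ΣAȳ = (5200.00)(13.00) + (4200.00)(96.00) + (2800.00)(180.00) = 974800.00 mm³
x̄ = 1220000.00 / 12200.00 = 100.00 mm
ȳ = 974800.00 / 12200.00 = 79.90 mm

x̄ = 100.00 mm, ȳ = 79.90 mm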